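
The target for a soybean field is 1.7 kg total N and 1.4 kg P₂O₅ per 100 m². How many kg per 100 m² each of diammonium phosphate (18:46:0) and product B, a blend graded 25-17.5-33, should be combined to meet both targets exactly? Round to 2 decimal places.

0.63 kg diammonium phosphate, 6.35 kg product B

With a, b = kg per 100 m² of diammonium phosphate and product B:
N: 0.18·a + 0.25·b = 1.7
P₂O₅: 0.46·a + 0.175·b = 1.4
Eliminate b: (row1) − 0.25/0.175·(row2) → -0.477143·a = -0.3, so a = 0.628743.
Then b = (1.4 − 0.46·0.628743) / 0.175 = 6.34731.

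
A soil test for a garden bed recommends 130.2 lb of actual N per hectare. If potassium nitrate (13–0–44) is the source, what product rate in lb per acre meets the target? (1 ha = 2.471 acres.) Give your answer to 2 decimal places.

405.32 lb of product per acre

Product per hectare = 130.2 / 13% = 1001.54 lb.
Convert to per acre: 1001.54 × 0.404694 = 405.317 lb.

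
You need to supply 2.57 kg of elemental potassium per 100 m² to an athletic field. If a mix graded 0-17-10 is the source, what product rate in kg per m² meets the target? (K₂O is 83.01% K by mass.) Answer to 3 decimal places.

As K₂O: 2.57 / 0.8301 = 3.09601 kg per 100 m².
Product per 100 m² = 3.09601 / 10% = 30.9601 kg.
Convert to per m²: 30.9601 × 0.01 = 0.309601 kg.

0.310 kg of product per sq m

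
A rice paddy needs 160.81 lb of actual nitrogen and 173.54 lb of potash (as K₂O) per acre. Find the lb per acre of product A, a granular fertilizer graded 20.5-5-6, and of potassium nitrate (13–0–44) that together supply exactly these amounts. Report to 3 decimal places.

584.905 lb product A, 314.649 lb potassium nitrate

With a, b = lb per acre of product A and potassium nitrate:
N: 0.205·a + 0.13·b = 160.81
K₂O: 0.06·a + 0.44·b = 173.54
Solving simultaneously: a = 584.9053, b = 314.6493.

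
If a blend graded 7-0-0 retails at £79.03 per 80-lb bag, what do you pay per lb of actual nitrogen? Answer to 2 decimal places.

£14.11 per lb N

N in bag = 80 × 7% = 5.6 lb.
Cost per lb N = £79.03 / 5.6 = £14.1125.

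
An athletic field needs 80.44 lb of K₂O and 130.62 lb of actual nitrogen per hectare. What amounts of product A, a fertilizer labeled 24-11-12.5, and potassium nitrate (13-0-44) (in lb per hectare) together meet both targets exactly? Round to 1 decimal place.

Let a = lb of product A, b = lb of potassium nitrate (per hectare).
K₂O: 0.125·a + 0.44·b = 80.44
N: 0.24·a + 0.13·b = 130.62
Solving simultaneously: a = 526.196, b = 33.3307.

526.2 lb product A, 33.3 lb potassium nitrate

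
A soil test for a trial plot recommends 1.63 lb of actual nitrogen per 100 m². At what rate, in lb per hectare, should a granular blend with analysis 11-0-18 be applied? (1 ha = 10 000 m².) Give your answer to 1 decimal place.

Product per 100 m² = 1.63 / 11% = 14.8182 lb.
Convert to per hectare: 14.8182 × 100 = 1481.82 lb.

1481.8 lb of product per hectare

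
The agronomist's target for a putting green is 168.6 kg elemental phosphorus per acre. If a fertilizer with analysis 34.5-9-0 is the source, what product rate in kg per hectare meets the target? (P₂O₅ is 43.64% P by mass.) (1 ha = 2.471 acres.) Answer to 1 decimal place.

As P₂O₅: 168.6 / 0.4364 = 386.343 kg per acre.
Product per acre = 386.343 / 9% = 4292.7 kg.
Convert to per hectare: 4292.7 × 2.471 = 10607.26 kg.

10607.3 kg of product per hectare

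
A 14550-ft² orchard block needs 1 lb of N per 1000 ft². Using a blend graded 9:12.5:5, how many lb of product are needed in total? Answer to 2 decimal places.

161.67 lb

Product per 1000 ft² = 1 / 9% = 11.1111 lb.
Total product = 11.1111 × 14550 / 1000 = 161.667 lb.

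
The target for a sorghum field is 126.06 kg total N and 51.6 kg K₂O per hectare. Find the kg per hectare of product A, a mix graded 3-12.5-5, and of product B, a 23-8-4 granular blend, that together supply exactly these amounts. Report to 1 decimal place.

With a, b = kg per hectare of product A and product B:
N: 0.03·a + 0.23·b = 126.06
K₂O: 0.05·a + 0.04·b = 51.6
Eliminate a: (row1) − 0.03/0.05·(row2) → 0.206·b = 95.1, so b = 461.65.
Back-substitute: a = (126.06 − 0.23·461.65) / 0.03 = 662.68.

662.7 kg product A, 461.7 kg product B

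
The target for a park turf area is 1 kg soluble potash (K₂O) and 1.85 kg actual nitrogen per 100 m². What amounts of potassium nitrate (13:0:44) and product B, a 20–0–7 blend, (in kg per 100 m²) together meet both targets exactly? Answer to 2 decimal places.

0.89 kg potassium nitrate, 8.67 kg product B

Per-100 m² balance (a = potassium nitrate, b = product B):
K₂O: 0.44·a + 0.07·b = 1
N: 0.13·a + 0.2·b = 1.85
Eliminate a: (row1) − 0.44/0.13·(row2) → -0.606923·b = -5.26154, so b = 8.6692.
Back-substitute: a = (1 − 0.07·8.6692) / 0.44 = 0.893536.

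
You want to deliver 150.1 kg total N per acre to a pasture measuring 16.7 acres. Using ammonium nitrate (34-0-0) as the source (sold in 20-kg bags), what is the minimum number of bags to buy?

369 bags

Product per acre = 150.1 / 34% = 441.471 kg.
Total product = 441.471 × 16.7 = 7372.56 kg.
Bags = ⌈7372.56 / 20⌉ = 369.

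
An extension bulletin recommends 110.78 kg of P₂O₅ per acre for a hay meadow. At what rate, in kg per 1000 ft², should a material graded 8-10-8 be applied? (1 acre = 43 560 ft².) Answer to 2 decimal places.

25.43 kg of product per thousand sq ft

Product per acre = 110.78 / 10% = 1107.8 kg.
Convert to per 1000 ft²: 1107.8 × 0.0229568 = 25.4316 kg.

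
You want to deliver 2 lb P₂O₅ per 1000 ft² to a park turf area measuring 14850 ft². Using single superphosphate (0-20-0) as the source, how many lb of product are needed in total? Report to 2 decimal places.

148.50 lb

Product per 1000 ft² = 2 / 20% = 10 lb.
Total product = 10 × 14850 / 1000 = 148.5 lb.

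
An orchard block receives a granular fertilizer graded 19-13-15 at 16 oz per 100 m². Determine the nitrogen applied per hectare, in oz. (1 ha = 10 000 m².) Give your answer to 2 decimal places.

304.00 oz N per hectare

nitrogen per 100 m² = 16 × 19% = 3.04 oz.
Convert to per hectare: 3.04 × 100 = 304 oz.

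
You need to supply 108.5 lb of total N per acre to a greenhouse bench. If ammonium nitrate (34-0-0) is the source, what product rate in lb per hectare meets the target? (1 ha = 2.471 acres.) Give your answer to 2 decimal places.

Product per acre = 108.5 / 34% = 319.118 lb.
Convert to per hectare: 319.118 × 2.471 = 788.5397 lb.

788.54 lb of product per hectare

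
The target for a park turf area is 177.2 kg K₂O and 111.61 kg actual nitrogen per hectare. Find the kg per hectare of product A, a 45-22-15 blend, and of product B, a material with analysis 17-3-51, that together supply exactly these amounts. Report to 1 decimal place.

Let a = kg of product A, b = kg of product B (per hectare).
K₂O: 0.15·a + 0.51·b = 177.2
N: 0.45·a + 0.17·b = 111.61
From row1: a = (177.2 − 0.51·b) / 0.15.
Into row2: 0.45·(177.2 − 0.51·b)/0.15 + 0.17·b = 111.61 → b = 308.816, a = 131.358.

131.4 kg product A, 308.8 kg product B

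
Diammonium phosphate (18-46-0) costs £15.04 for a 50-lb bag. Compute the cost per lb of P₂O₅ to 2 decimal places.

P₂O₅ in bag = 50 × 46% = 23 lb.
Cost per lb P₂O₅ = £15.04 / 23 = £0.6539.

£0.65 per lb P₂O₅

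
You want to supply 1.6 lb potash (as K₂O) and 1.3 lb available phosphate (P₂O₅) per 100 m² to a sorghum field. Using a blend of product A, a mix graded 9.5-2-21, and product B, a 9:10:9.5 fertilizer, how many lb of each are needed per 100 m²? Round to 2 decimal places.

With a, b = lb per 100 m² of product A and product B:
K₂O: 0.21·a + 0.095·b = 1.6
P₂O₅: 0.02·a + 0.1·b = 1.3
Eliminate b: (row1) − 0.095/0.1·(row2) → 0.191·a = 0.365, so a = 1.91099.
Then b = (1.3 − 0.02·1.91099) / 0.1 = 12.6178.

1.91 lb product A, 12.62 lb product B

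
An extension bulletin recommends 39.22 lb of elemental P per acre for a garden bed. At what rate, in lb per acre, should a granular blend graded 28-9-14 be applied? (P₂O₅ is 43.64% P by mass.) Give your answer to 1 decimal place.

998.6 lb of product per acre

As P₂O₅: 39.22 / 0.4364 = 89.8717 lb per acre.
Product per acre = 89.8717 / 9% = 998.574 lb.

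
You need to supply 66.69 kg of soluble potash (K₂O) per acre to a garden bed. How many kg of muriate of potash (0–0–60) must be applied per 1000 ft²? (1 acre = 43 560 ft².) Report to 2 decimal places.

2.55 kg of product per thousand sq ft

Product per acre = 66.69 / 60% = 111.15 kg.
Convert to per 1000 ft²: 111.15 × 0.0229568 = 2.55165 kg.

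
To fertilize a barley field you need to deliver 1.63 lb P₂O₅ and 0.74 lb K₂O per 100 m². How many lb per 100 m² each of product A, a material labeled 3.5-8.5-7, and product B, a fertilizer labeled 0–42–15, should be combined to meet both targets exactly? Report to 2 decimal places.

Per-100 m² balance (a = product A, b = product B):
P₂O₅: 0.085·a + 0.42·b = 1.63
K₂O: 0.07·a + 0.15·b = 0.74
Eliminate a: (row1) − 0.085/0.07·(row2) → 0.237857·b = 0.731429, so b = 3.07508.
Back-substitute: a = (1.63 − 0.42·3.07508) / 0.085 = 3.98198.

3.98 lb product A, 3.08 lb product B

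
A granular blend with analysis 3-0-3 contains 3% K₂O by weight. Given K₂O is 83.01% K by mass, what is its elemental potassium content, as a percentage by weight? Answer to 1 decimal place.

%K = 3 × 0.8301 = 2.4903%.

2.5% K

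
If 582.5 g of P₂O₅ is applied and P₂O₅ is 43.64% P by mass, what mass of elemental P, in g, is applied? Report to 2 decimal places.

P = 582.5 × 0.4364 = 254.203 g.

254.20 g P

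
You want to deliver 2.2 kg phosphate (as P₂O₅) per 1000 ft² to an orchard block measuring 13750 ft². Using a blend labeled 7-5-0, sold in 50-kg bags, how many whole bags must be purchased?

Product per 1000 ft² = 2.2 / 5% = 44 kg.
Total product = 44 × 13750 / 1000 = 605 kg.
Bags = ⌈605 / 50⌉ = 13.

13 bags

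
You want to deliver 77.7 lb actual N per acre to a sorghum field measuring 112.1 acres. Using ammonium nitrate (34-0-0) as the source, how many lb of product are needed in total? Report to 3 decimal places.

25618.147 lb

Product per acre = 77.7 / 34% = 228.529 lb.
Total product = 228.529 × 112.1 = 25618.1471 lb.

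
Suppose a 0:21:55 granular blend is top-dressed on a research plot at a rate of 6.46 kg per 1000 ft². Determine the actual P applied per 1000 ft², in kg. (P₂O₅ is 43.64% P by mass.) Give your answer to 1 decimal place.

P₂O₅ per 1000 ft² = 6.46 × 21% = 1.3566 kg.
Elemental P = 1.3566 × 0.4364 = 0.59202 kg per 1000 ft².

0.6 kg P per thousand sq ft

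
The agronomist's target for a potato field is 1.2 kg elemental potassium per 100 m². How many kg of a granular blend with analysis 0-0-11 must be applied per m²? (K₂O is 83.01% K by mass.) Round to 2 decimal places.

As K₂O: 1.2 / 0.8301 = 1.44561 kg per 100 m².
Product per 100 m² = 1.44561 / 11% = 13.1419 kg.
Convert to per m²: 13.1419 × 0.01 = 0.131419 kg.

0.13 kg of product per sq m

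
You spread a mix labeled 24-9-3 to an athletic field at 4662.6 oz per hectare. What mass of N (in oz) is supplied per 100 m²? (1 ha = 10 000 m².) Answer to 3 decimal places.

11.190 oz N per hundred sq m

nitrogen per hectare = 4662.6 × 24% = 1119.02 oz.
Convert to per 100 m²: 1119.02 × 0.01 = 11.1902 oz.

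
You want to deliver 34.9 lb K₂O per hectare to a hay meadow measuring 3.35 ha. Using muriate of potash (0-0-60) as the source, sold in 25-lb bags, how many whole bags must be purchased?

8 bags

Product per hectare = 34.9 / 60% = 58.1667 lb.
Total product = 58.1667 × 3.35 = 194.858 lb.
Bags = ⌈194.858 / 25⌉ = 8.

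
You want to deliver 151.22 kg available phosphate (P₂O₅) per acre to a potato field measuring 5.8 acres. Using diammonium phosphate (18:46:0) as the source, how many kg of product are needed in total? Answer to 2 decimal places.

Product per acre = 151.22 / 46% = 328.739 kg.
Total product = 328.739 × 5.8 = 1906.687 kg.

1906.69 kg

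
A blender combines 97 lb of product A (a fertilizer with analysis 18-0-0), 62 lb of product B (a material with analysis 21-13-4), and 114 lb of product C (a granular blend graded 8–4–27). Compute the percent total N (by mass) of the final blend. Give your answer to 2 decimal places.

Total mass = 97 + 62 + 114 = 273 lb.
N mass = 18%×97 + 21%×62 + 8%×114 = 39.6 lb.
% N = 39.6 / 273 = 14.5055%.

14.51% N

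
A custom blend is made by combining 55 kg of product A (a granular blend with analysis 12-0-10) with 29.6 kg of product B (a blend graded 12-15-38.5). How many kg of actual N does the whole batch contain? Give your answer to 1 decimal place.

N mass = 12%×55 + 12%×29.6 = 10.152 kg.

10.2 kg N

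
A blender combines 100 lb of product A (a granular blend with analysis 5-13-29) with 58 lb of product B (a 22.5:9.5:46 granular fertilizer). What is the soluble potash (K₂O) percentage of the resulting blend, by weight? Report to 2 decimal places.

35.24% K₂O

Total mass = 100 + 58 = 158 lb.
K₂O mass = 29%×100 + 46%×58 = 55.68 lb.
% K₂O = 55.68 / 158 = 35.2405%.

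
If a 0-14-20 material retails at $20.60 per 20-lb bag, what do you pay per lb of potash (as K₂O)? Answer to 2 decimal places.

$5.15 per lb K₂O

K₂O in bag = 20 × 20% = 4 lb.
Cost per lb K₂O = $20.60 / 4 = $5.1500.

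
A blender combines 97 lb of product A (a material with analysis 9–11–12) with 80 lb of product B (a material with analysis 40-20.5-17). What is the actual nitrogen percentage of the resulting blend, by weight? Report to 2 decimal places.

Total mass = 97 + 80 = 177 lb.
N mass = 9%×97 + 40%×80 = 40.73 lb.
% N = 40.73 / 177 = 23.0113%.

23.01% N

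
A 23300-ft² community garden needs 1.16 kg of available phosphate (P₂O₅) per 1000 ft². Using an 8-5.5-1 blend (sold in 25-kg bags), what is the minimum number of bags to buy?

20 bags

Product per 1000 ft² = 1.16 / 5.5% = 21.0909 kg.
Total product = 21.0909 × 23300 / 1000 = 491.418 kg.
Bags = ⌈491.418 / 25⌉ = 20.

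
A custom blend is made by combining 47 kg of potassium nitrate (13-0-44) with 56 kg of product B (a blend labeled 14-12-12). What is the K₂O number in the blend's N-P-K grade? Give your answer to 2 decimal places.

Total mass = 47 + 56 = 103 kg.
K₂O mass = 44%×47 + 12%×56 = 27.4 kg.
% K₂O = 27.4 / 103 = 26.6019%.

26.60% K₂O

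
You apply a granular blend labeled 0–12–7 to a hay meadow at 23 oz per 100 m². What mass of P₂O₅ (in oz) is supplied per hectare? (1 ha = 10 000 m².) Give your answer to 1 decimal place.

P₂O₅ per 100 m² = 23 × 12% = 2.76 oz.
Convert to per hectare: 2.76 × 100 = 276 oz.

276.0 oz P₂O₅ per hectare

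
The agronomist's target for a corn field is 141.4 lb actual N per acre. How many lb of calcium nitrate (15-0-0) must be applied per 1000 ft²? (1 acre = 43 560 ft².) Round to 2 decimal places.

21.64 lb of product per thousand sq ft

Product per acre = 141.4 / 15% = 942.667 lb.
Convert to per 1000 ft²: 942.667 × 0.0229568 = 21.6406 lb.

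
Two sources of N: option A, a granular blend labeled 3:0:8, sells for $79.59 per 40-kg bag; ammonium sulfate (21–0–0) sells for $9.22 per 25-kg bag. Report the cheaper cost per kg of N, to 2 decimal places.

option A: N per bag = 40 × 3% = 1.2 kg; cost = 79.59 / 1.2 = $66.3250/kg N.
ammonium sulfate: N per bag = 25 × 21% = 5.25 kg; cost = 9.22 / 5.25 = $1.7562/kg N.
ammonium sulfate is cheaper.

$1.76 per kg N (ammonium sulfate)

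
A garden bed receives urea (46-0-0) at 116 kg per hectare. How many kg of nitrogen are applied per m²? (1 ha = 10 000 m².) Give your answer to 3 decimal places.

nitrogen per hectare = 116 × 46% = 53.36 kg.
Convert to per m²: 53.36 × 0.0001 = 0.005336 kg.

0.005 kg N per sq m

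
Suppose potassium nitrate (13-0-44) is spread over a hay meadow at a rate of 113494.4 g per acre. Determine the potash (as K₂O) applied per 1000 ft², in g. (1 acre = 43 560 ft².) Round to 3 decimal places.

1146.408 g K₂O per thousand sq ft

K₂O per acre = 113494.4 × 44% = 49937.5 g.
Convert to per 1000 ft²: 49937.5 × 0.0229568 = 1146.4081 g.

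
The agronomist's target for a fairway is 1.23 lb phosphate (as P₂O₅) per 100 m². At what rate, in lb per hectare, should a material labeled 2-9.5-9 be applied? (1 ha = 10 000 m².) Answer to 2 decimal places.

1294.74 lb of product per hectare

Product per 100 m² = 1.23 / 9.5% = 12.9474 lb.
Convert to per hectare: 12.9474 × 100 = 1294.737 lb.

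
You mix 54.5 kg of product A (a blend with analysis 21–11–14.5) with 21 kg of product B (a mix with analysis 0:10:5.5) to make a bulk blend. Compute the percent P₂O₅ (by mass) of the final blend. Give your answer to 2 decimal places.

10.72% P₂O₅

Total mass = 54.5 + 21 = 75.5 kg.
P₂O₅ mass = 11%×54.5 + 10%×21 = 8.095 kg.
% P₂O₅ = 8.095 / 75.5 = 10.7219%.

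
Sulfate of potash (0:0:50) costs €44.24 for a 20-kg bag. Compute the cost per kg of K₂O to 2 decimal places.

K₂O in bag = 20 × 50% = 10 kg.
Cost per kg K₂O = €44.24 / 10 = €4.4240.

€4.42 per kg K₂O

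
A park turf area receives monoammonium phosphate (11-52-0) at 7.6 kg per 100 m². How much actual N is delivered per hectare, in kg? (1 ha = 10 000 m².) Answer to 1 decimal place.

83.6 kg N per hectare

nitrogen per 100 m² = 7.6 × 11% = 0.836 kg.
Convert to per hectare: 0.836 × 100 = 83.6 kg.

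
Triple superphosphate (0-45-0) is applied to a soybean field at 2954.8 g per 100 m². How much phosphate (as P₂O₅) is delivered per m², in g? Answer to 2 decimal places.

13.30 g P₂O₅ per sq m

P₂O₅ per 100 m² = 2954.8 × 45% = 1329.66 g.
Convert to per m²: 1329.66 × 0.01 = 13.2966 g.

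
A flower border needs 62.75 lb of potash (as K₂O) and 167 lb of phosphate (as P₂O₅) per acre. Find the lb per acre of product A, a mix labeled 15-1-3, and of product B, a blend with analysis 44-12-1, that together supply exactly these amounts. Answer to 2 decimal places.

1674.29 lb product A, 1252.14 lb product B

With a, b = lb per acre of product A and product B:
K₂O: 0.03·a + 0.01·b = 62.75
P₂O₅: 0.01·a + 0.12·b = 167
Solving simultaneously: a = 1674.286, b = 1252.143.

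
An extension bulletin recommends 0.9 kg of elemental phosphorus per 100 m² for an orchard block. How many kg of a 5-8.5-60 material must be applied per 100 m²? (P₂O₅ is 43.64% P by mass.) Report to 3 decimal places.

24.263 kg of product per hundred sq m

As P₂O₅: 0.9 / 0.4364 = 2.06233 kg per 100 m².
Product per 100 m² = 2.06233 / 8.5% = 24.2627 kg.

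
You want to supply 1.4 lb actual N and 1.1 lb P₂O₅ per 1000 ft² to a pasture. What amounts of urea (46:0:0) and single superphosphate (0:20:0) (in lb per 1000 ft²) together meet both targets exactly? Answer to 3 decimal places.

3.043 lb urea, 5.500 lb single superphosphate

Per-1000 ft² balance (a = urea, b = single superphosphate):
N: 0.46·a + 0·b = 1.4
P₂O₅: 0·a + 0.2·b = 1.1
Solving simultaneously: a = 3.04348, b = 5.5.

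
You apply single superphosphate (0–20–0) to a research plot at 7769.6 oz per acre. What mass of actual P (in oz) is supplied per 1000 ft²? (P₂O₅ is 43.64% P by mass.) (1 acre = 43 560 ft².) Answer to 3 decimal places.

15.568 oz P per thousand sq ft

P₂O₅ per acre = 7769.6 × 20% = 1553.92 oz.
Elemental P = 1553.92 × 0.4364 = 678.131 oz per acre.
Convert to per 1000 ft²: 678.131 × 0.0229568 = 15.5677 oz.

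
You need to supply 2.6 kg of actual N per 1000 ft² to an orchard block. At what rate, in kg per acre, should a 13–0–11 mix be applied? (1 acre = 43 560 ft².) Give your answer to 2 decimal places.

Product per 1000 ft² = 2.6 / 13% = 20 kg.
Convert to per acre: 20 × 43.56 = 871.2 kg.

871.20 kg of product per acre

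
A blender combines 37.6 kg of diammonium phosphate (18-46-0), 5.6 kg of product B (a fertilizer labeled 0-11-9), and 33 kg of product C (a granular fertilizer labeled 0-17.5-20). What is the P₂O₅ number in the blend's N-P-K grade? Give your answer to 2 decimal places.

Total mass = 37.6 + 5.6 + 33 = 76.2 kg.
P₂O₅ mass = 46%×37.6 + 11%×5.6 + 17.5%×33 = 23.687 kg.
% P₂O₅ = 23.687 / 76.2 = 31.0853%.

31.09% P₂O₅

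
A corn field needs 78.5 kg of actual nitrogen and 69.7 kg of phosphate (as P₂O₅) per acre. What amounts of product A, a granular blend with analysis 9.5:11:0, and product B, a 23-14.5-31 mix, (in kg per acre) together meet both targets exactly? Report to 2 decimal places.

403.34 kg product A, 174.71 kg product B

Per-acre balance (a = product A, b = product B):
N: 0.095·a + 0.23·b = 78.5
P₂O₅: 0.11·a + 0.145·b = 69.7
From row1: a = (78.5 − 0.23·b) / 0.095.
Into row2: 0.11·(78.5 − 0.23·b)/0.095 + 0.145·b = 69.7 → b = 174.707, a = 403.341.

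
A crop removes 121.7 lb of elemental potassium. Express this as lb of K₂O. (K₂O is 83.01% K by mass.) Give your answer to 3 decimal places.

K₂O = 121.7 / 0.8301 = 146.6088 lb.

146.609 lb K₂O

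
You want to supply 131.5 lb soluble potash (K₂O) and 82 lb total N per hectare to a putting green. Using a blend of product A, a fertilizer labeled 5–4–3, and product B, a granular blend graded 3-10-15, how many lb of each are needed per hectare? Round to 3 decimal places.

1265.909 lb product A, 623.485 lb product B

Per-hectare balance (a = product A, b = product B):
K₂O: 0.03·a + 0.15·b = 131.5
N: 0.05·a + 0.03·b = 82
Solving simultaneously: a = 1265.9091, b = 623.4848.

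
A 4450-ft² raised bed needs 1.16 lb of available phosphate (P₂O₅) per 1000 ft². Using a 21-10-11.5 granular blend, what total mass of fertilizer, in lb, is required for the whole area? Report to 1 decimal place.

51.6 lb

Product per 1000 ft² = 1.16 / 10% = 11.6 lb.
Total product = 11.6 × 4450 / 1000 = 51.62 lb.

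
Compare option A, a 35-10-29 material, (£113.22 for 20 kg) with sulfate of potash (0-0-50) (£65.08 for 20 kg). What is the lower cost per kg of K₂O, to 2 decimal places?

£6.51 per kg K₂O (sulfate of potash)

option A: K₂O per bag = 20 × 29% = 5.8 kg; cost = 113.22 / 5.8 = £19.5207/kg K₂O.
sulfate of potash: K₂O per bag = 20 × 50% = 10 kg; cost = 65.08 / 10 = £6.5080/kg K₂O.
sulfate of potash is cheaper.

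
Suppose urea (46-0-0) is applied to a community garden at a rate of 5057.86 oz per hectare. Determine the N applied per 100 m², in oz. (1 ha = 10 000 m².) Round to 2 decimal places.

23.27 oz N per hundred sq m

nitrogen per hectare = 5057.86 × 46% = 2326.62 oz.
Convert to per 100 m²: 2326.62 × 0.01 = 23.2662 oz.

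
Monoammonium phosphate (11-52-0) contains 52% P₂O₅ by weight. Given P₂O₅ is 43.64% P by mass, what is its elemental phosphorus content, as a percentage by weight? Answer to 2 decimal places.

22.69% P

%P = 52 × 0.4364 = 22.6928%.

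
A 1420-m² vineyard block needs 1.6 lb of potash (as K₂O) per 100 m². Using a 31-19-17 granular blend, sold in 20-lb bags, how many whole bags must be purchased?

Product per 100 m² = 1.6 / 17% = 9.41176 lb.
Total product = 9.41176 × 1420 / 100 = 133.647 lb.
Bags = ⌈133.647 / 20⌉ = 7.

7 bags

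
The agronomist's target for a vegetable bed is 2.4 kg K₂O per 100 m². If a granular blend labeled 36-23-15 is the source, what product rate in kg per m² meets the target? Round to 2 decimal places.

Product per 100 m² = 2.4 / 15% = 16 kg.
Convert to per m²: 16 × 0.01 = 0.16 kg.

0.16 kg of product per sq m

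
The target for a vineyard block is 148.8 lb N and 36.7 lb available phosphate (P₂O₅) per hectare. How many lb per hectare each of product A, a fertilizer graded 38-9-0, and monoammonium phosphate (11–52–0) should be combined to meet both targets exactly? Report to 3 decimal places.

Let a = lb of product A, b = lb of monoammonium phosphate (per hectare).
N: 0.38·a + 0.11·b = 148.8
P₂O₅: 0.09·a + 0.52·b = 36.7
Solving simultaneously: a = 390.7246, b = 2.95152.

390.725 lb product A, 2.952 lb monoammonium phosphate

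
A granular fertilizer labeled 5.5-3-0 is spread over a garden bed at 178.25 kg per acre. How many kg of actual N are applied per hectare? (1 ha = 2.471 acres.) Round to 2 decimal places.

24.23 kg N per hectare

nitrogen per acre = 178.25 × 5.5% = 9.80375 kg.
Convert to per hectare: 9.80375 × 2.471 = 24.2251 kg.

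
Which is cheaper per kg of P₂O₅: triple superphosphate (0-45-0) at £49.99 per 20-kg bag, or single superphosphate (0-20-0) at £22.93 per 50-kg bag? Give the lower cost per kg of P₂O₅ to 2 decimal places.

£2.29 per kg P₂O₅ (single superphosphate)

triple superphosphate: P₂O₅ per bag = 20 × 45% = 9 kg; cost = 49.99 / 9 = £5.5544/kg P₂O₅.
single superphosphate: P₂O₅ per bag = 50 × 20% = 10 kg; cost = 22.93 / 10 = £2.2930/kg P₂O₅.
single superphosphate is cheaper.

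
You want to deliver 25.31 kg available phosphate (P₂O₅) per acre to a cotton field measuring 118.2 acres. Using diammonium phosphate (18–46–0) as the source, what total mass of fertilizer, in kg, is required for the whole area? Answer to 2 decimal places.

6503.57 kg

Product per acre = 25.31 / 46% = 55.0217 kg.
Total product = 55.0217 × 118.2 = 6503.5696 kg.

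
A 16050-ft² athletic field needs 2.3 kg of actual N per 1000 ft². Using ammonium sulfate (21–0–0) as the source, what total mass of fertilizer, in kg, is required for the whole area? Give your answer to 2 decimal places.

175.79 kg

Product per 1000 ft² = 2.3 / 21% = 10.9524 kg.
Total product = 10.9524 × 16050 / 1000 = 175.786 kg.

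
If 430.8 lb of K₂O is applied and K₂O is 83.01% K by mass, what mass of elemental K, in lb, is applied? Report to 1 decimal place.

K = 430.8 × 0.8301 = 357.607 lb.

357.6 lb K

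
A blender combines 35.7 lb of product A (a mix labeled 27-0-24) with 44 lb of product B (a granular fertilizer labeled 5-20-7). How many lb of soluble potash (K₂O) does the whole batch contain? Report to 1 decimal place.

11.6 lb K₂O

K₂O mass = 24%×35.7 + 7%×44 = 11.648 lb.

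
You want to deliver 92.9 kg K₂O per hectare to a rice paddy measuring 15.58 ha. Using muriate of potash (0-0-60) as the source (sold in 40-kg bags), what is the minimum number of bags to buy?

Product per hectare = 92.9 / 60% = 154.833 kg.
Total product = 154.833 × 15.58 = 2412.3 kg.
Bags = ⌈2412.3 / 40⌉ = 61.

61 bags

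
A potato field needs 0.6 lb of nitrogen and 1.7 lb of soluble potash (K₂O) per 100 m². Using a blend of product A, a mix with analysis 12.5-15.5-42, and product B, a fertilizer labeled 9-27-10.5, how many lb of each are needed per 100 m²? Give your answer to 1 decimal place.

With a, b = lb per 100 m² of product A and product B:
N: 0.125·a + 0.09·b = 0.6
K₂O: 0.42·a + 0.105·b = 1.7
From row1: a = (0.6 − 0.09·b) / 0.125.
Into row2: 0.42·(0.6 − 0.09·b)/0.125 + 0.105·b = 1.7 → b = 1.60081, a = 3.64742.

3.6 lb product A, 1.6 lb product B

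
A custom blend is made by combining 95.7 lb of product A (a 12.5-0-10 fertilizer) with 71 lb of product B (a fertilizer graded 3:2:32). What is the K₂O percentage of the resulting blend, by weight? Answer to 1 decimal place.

Total mass = 95.7 + 71 = 166.7 lb.
K₂O mass = 10%×95.7 + 32%×71 = 32.29 lb.
% K₂O = 32.29 / 166.7 = 19.3701%.

19.4% K₂O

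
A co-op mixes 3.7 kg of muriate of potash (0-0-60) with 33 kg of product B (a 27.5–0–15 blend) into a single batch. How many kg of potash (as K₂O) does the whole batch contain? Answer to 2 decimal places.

K₂O mass = 60%×3.7 + 15%×33 = 7.17 kg.

7.17 kg K₂O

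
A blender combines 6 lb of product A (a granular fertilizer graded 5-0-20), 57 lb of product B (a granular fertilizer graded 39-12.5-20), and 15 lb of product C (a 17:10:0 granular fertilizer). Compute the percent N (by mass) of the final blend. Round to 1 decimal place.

Total mass = 6 + 57 + 15 = 78 lb.
N mass = 5%×6 + 39%×57 + 17%×15 = 25.08 lb.
% N = 25.08 / 78 = 32.1538%.

32.2% N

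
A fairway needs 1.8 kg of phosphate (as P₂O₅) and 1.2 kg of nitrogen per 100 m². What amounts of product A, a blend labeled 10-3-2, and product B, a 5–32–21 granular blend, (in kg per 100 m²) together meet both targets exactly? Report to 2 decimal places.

With a, b = kg per 100 m² of product A and product B:
P₂O₅: 0.03·a + 0.32·b = 1.8
N: 0.1·a + 0.05·b = 1.2
Eliminate a: (row1) − 0.03/0.1·(row2) → 0.305·b = 1.44, so b = 4.72131.
Back-substitute: a = (1.8 − 0.32·4.72131) / 0.03 = 9.63934.

9.64 kg product A, 4.72 kg product B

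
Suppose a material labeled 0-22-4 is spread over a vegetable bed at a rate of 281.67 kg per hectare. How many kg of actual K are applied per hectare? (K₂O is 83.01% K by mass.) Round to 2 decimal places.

9.35 kg K per hectare

K₂O per hectare = 281.67 × 4% = 11.2668 kg.
Elemental K = 11.2668 × 0.8301 = 9.35257 kg per hectare.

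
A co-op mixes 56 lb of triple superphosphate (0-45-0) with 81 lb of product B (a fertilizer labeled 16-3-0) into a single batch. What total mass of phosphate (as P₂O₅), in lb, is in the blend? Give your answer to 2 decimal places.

27.63 lb P₂O₅

P₂O₅ mass = 45%×56 + 3%×81 = 27.63 lb.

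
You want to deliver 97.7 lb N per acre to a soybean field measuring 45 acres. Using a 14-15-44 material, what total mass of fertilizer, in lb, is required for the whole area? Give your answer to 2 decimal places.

31403.57 lb

Product per acre = 97.7 / 14% = 697.857 lb.
Total product = 697.857 × 45 = 31403.571 lb.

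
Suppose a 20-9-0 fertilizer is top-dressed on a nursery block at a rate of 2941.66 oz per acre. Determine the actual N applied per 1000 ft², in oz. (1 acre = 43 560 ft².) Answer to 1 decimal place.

nitrogen per acre = 2941.66 × 20% = 588.332 oz.
Convert to per 1000 ft²: 588.332 × 0.0229568 = 13.5062 oz.

13.5 oz N per thousand sq ft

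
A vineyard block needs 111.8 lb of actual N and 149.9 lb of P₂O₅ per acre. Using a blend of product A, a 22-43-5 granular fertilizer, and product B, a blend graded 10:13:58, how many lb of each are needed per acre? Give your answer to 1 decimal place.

31.7 lb product A, 1048.3 lb product B

With a, b = lb per acre of product A and product B:
N: 0.22·a + 0.1·b = 111.8
P₂O₅: 0.43·a + 0.13·b = 149.9
From row1: a = (111.8 − 0.1·b) / 0.22.
Into row2: 0.43·(111.8 − 0.1·b)/0.22 + 0.13·b = 149.9 → b = 1048.33, a = 31.6667.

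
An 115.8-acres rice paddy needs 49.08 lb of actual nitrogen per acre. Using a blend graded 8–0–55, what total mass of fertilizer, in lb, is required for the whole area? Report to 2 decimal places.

Product per acre = 49.08 / 8% = 613.5 lb.
Total product = 613.5 × 115.8 = 71043.3 lb.

71043.30 lb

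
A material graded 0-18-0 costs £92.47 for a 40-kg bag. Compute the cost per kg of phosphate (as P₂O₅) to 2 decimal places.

£12.84 per kg P₂O₅

P₂O₅ in bag = 40 × 18% = 7.2 kg.
Cost per kg P₂O₅ = £92.47 / 7.2 = £12.8431.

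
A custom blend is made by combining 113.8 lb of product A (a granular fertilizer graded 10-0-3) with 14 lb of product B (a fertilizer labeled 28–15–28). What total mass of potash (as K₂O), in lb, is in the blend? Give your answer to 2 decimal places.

K₂O mass = 3%×113.8 + 28%×14 = 7.334 lb.

7.33 lb K₂O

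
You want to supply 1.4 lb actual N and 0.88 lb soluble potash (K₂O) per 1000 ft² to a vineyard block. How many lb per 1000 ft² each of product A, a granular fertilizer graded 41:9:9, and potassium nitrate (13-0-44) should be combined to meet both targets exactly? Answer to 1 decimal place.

With a, b = lb per 1000 ft² of product A and potassium nitrate:
N: 0.41·a + 0.13·b = 1.4
K₂O: 0.09·a + 0.44·b = 0.88
Solving simultaneously: a = 2.97333, b = 1.39182.

3.0 lb product A, 1.4 lb potassium nitrate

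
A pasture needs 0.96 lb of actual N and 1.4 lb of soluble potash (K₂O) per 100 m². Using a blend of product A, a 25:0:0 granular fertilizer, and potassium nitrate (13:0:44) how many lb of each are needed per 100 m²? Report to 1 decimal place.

2.2 lb product A, 3.2 lb potassium nitrate

Per-100 m² balance (a = product A, b = potassium nitrate):
N: 0.25·a + 0.13·b = 0.96
K₂O: 0·a + 0.44·b = 1.4
Solving simultaneously: a = 2.18545, b = 3.18182.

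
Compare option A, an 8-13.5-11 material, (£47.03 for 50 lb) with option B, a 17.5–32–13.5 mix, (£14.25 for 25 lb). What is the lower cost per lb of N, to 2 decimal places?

£3.26 per lb N (option B)

option A: N per bag = 50 × 8% = 4 lb; cost = 47.03 / 4 = £11.7575/lb N.
option B: N per bag = 25 × 17.5% = 4.375 lb; cost = 14.25 / 4.375 = £3.2571/lb N.
option B is cheaper.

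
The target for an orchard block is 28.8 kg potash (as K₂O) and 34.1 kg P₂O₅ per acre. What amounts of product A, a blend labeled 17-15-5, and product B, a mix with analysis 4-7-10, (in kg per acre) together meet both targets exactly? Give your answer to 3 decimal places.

Per-acre balance (a = product A, b = product B):
K₂O: 0.05·a + 0.1·b = 28.8
P₂O₅: 0.15·a + 0.07·b = 34.1
From row1: a = (28.8 − 0.1·b) / 0.05.
Into row2: 0.15·(28.8 − 0.1·b)/0.05 + 0.07·b = 34.1 → b = 227.3913, a = 121.2174.

121.217 kg product A, 227.391 kg product B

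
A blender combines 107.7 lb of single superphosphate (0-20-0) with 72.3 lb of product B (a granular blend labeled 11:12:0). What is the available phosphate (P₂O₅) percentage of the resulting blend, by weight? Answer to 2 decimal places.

Total mass = 107.7 + 72.3 = 180 lb.
P₂O₅ mass = 20%×107.7 + 12%×72.3 = 30.216 lb.
% P₂O₅ = 30.216 / 180 = 16.7867%.

16.79% P₂O₅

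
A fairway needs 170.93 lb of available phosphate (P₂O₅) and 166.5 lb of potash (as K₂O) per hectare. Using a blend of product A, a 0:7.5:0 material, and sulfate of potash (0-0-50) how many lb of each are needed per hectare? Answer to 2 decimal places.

With a, b = lb per hectare of product A and sulfate of potash:
P₂O₅: 0.075·a + 0·b = 170.93
K₂O: 0·a + 0.5·b = 166.5
Solving simultaneously: a = 2279.067, b = 333.

2279.07 lb product A, 333.00 lb sulfate of potash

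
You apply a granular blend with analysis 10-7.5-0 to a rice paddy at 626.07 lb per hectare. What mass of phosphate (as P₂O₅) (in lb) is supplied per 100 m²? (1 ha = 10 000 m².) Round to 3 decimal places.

0.470 lb P₂O₅ per hundred sq m

P₂O₅ per hectare = 626.07 × 7.5% = 46.9553 lb.
Convert to per 100 m²: 46.9553 × 0.01 = 0.469553 lb.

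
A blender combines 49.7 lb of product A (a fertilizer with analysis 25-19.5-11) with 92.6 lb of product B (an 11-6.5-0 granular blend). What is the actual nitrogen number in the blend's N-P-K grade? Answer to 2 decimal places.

Total mass = 49.7 + 92.6 = 142.3 lb.
N mass = 25%×49.7 + 11%×92.6 = 22.611 lb.
% N = 22.611 / 142.3 = 15.8897%.

15.89% N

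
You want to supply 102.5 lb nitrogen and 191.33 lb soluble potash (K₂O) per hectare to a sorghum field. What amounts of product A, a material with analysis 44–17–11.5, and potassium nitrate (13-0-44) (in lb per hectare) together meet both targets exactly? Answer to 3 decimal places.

113.222 lb product A, 405.249 lb potassium nitrate

Per-hectare balance (a = product A, b = potassium nitrate):
N: 0.44·a + 0.13·b = 102.5
K₂O: 0.115·a + 0.44·b = 191.33
Eliminate a: (row1) − 0.44/0.115·(row2) → -1.55348·b = -629.545, so b = 405.2488.
Back-substitute: a = (102.5 − 0.13·405.2488) / 0.44 = 113.2219.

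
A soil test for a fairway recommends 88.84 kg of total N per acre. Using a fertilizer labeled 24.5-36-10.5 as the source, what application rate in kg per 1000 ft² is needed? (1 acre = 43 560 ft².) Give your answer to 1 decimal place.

Product per acre = 88.84 / 24.5% = 362.612 kg.
Convert to per 1000 ft²: 362.612 × 0.0229568 = 8.32443 kg.

8.3 kg of product per thousand sq ft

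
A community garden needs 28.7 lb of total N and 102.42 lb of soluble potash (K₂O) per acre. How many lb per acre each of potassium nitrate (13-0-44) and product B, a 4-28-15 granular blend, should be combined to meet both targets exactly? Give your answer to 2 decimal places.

Let a = lb of potassium nitrate, b = lb of product B (per acre).
N: 0.13·a + 0.04·b = 28.7
K₂O: 0.44·a + 0.15·b = 102.42
Solving simultaneously: a = 109.579, b = 361.368.

109.58 lb potassium nitrate, 361.37 lb product B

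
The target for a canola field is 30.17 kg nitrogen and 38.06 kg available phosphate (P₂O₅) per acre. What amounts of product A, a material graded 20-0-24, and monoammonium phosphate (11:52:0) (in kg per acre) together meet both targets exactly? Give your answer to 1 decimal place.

110.6 kg product A, 73.2 kg monoammonium phosphate

Let a = kg of product A, b = kg of monoammonium phosphate (per acre).
N: 0.2·a + 0.11·b = 30.17
P₂O₅: 0·a + 0.52·b = 38.06
Solving simultaneously: a = 110.594, b = 73.1923.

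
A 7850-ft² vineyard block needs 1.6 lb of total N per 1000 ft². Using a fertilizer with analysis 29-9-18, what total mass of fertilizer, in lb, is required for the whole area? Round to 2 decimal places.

Product per 1000 ft² = 1.6 / 29% = 5.51724 lb.
Total product = 5.51724 × 7850 / 1000 = 43.3103 lb.

43.31 lb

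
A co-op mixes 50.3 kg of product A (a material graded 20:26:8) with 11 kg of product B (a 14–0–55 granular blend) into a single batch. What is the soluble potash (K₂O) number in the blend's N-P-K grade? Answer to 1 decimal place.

16.4% K₂O

Total mass = 50.3 + 11 = 61.3 kg.
K₂O mass = 8%×50.3 + 55%×11 = 10.074 kg.
% K₂O = 10.074 / 61.3 = 16.4339%.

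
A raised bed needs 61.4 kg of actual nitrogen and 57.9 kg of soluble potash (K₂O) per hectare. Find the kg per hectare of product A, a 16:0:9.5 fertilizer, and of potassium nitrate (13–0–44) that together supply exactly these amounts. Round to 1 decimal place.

335.7 kg product A, 59.1 kg potassium nitrate

Per-hectare balance (a = product A, b = potassium nitrate):
N: 0.16·a + 0.13·b = 61.4
K₂O: 0.095·a + 0.44·b = 57.9
Solving simultaneously: a = 335.728, b = 59.1042.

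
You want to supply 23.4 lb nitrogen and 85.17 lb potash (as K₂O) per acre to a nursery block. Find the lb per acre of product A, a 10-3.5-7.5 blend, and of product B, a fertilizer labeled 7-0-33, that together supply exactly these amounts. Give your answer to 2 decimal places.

With a, b = lb per acre of product A and product B:
N: 0.1·a + 0.07·b = 23.4
K₂O: 0.075·a + 0.33·b = 85.17
Eliminate b: (row1) − 0.07/0.33·(row2) → 0.0840909·a = 5.33364, so a = 63.427.
Then b = (85.17 − 0.075·63.427) / 0.33 = 243.676.

63.43 lb product A, 243.68 lb product B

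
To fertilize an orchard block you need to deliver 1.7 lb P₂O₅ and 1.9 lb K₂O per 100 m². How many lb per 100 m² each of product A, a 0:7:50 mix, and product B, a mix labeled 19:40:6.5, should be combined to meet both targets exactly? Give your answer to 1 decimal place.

Per-100 m² balance (a = product A, b = product B):
P₂O₅: 0.07·a + 0.4·b = 1.7
K₂O: 0.5·a + 0.065·b = 1.9
Eliminate a: (row1) − 0.07/0.5·(row2) → 0.3909·b = 1.434, so b = 3.66846.
Back-substitute: a = (1.7 − 0.4·3.66846) / 0.07 = 3.3231.

3.3 lb product A, 3.7 lb product B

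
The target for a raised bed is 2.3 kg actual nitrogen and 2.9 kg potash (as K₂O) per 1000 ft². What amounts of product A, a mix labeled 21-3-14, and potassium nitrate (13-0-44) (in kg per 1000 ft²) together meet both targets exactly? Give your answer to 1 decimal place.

8.6 kg product A, 3.9 kg potassium nitrate

Let a = kg of product A, b = kg of potassium nitrate (per 1000 ft²).
N: 0.21·a + 0.13·b = 2.3
K₂O: 0.14·a + 0.44·b = 2.9
Eliminate a: (row1) − 0.21/0.14·(row2) → -0.53·b = -2.05, so b = 3.86792.
Back-substitute: a = (2.3 − 0.13·3.86792) / 0.21 = 8.55795.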